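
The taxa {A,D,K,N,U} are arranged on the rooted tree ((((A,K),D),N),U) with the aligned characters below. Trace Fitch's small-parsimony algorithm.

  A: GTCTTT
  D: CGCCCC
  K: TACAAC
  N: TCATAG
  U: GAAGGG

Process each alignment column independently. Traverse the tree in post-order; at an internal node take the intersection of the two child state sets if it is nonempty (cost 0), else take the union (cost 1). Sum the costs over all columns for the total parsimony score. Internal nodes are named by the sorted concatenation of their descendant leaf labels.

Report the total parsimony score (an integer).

site 0, node AK: A={G} ∪ K={T} → {G,T} (+1)
site 0, node ADK: AK={G,T} ∪ D={C} → {C,G,T} (+1)
site 0, node ADKN: ADK={C,G,T} ∩ N={T} → {T} (+0)
site 0, node ADKNU: ADKN={T} ∪ U={G} → {G,T} (+1)
site 1, node AK: A={T} ∪ K={A} → {A,T} (+1)
site 1, node ADK: AK={A,T} ∪ D={G} → {A,G,T} (+1)
site 1, node ADKN: ADK={A,G,T} ∪ N={C} → {A,C,G,T} (+1)
site 1, node ADKNU: ADKN={A,C,G,T} ∩ U={A} → {A} (+0)
site 2, node AK: A={C} ∩ K={C} → {C} (+0)
site 2, node ADK: AK={C} ∩ D={C} → {C} (+0)
site 2, node ADKN: ADK={C} ∪ N={A} → {A,C} (+1)
site 2, node ADKNU: ADKN={A,C} ∩ U={A} → {A} (+0)
site 3, node AK: A={T} ∪ K={A} → {A,T} (+1)
site 3, node ADK: AK={A,T} ∪ D={C} → {A,C,T} (+1)
site 3, node ADKN: ADK={A,C,T} ∩ N={T} → {T} (+0)
site 3, node ADKNU: ADKN={T} ∪ U={G} → {G,T} (+1)
site 4, node AK: A={T} ∪ K={A} → {A,T} (+1)
site 4, node ADK: AK={A,T} ∪ D={C} → {A,C,T} (+1)
site 4, node ADKN: ADK={A,C,T} ∩ N={A} → {A} (+0)
site 4, node ADKNU: ADKN={A} ∪ U={G} → {A,G} (+1)
site 5, node AK: A={T} ∪ K={C} → {C,T} (+1)
site 5, node ADK: AK={C,T} ∩ D={C} → {C} (+0)
site 5, node ADKN: ADK={C} ∪ N={G} → {C,G} (+1)
site 5, node ADKNU: ADKN={C,G} ∩ U={G} → {G} (+0)
per-site changes: [3, 3, 1, 3, 3, 2]; total = 15

15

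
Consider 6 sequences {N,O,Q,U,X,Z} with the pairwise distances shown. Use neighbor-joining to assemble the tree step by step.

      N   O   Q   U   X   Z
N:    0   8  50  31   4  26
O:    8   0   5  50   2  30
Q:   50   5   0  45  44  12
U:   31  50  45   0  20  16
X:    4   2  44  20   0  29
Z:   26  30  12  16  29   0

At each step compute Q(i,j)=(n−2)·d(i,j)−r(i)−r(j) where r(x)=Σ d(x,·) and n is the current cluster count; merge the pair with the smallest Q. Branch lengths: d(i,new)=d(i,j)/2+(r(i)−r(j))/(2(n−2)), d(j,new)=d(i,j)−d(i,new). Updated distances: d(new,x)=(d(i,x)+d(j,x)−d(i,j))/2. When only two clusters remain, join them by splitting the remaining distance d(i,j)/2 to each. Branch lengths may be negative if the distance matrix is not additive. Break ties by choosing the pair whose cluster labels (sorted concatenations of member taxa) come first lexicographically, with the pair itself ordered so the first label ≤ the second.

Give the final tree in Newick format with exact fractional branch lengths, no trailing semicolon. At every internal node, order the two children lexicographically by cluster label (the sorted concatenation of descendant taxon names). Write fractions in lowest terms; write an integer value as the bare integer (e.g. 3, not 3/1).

(((N:9/2,X:-1/2):57/8,(O:-41/8,Q:81/8):115/8):75/16,(U:47/4,Z:17/4):75/16)

step 1: merge (O,Q) at d=5, Q=-231; branch lengths O→-41/8, Q→81/8; new cluster OQ
  updated: d(N,OQ)=53/2, d(OQ,U)=45, d(OQ,X)=41/2, d(OQ,Z)=37/2
step 2: merge (U,Z) at d=16, Q=-307/2; branch lengths U→47/4, Z→17/4; new cluster UZ
  updated: d(N,UZ)=41/2, d(OQ,UZ)=95/4, d(UZ,X)=33/2
step 3: merge (N,X) at d=4, Q=-84; branch lengths N→9/2, X→-1/2; new cluster NX
  updated: d(NX,OQ)=43/2, d(NX,UZ)=33/2
step 4: merge (NX,OQ) at d=43/2, Q=-247/4; branch lengths NX→57/8, OQ→115/8; new cluster NOQX
  updated: d(NOQX,UZ)=75/8
step 5: merge (NOQX,UZ) at d=75/8; branch lengths NOQX→75/16, UZ→75/16; new cluster NOQUXZ
final tree: (((N:9/2,X:-1/2):57/8,(O:-41/8,Q:81/8):115/8):75/16,(U:47/4,Z:17/4):75/16)
total length: 447/8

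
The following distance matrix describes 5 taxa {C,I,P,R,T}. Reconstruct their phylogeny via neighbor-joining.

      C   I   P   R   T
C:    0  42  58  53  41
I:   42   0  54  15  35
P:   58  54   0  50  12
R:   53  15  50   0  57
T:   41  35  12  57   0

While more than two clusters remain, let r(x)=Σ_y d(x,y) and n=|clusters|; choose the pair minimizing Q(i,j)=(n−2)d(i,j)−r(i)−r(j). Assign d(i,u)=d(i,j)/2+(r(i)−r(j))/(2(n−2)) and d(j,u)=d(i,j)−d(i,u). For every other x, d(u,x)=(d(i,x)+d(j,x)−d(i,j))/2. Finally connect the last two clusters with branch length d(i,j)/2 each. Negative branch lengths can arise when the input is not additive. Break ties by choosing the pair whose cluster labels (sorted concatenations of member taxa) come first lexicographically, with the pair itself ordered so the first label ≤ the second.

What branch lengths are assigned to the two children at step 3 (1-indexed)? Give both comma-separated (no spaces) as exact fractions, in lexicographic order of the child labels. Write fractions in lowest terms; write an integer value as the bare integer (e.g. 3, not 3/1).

16,5/2

iteration 1: select P,T (d=12, Q=-283); attach at lengths (65/6, 7/6); label the merged cluster PT
  updated: d(C,PT)=87/2, d(I,PT)=77/2, d(PT,R)=95/2
iteration 2: select C,PT (d=87/2, Q=-181); attach at lengths (24, 39/2); label the merged cluster CPT
  updated: d(CPT,I)=37/2, d(CPT,R)=57/2
iteration 3: select CPT,I (d=37/2, Q=-62); attach at lengths (16, 5/2); label the merged cluster CIPT
  updated: d(CIPT,R)=25/2
iteration 4: select CIPT,R (d=25/2); attach at lengths (25/4, 25/4); label the merged cluster CIPRT
final tree: (((C:24,(P:65/6,T:7/6):39/2):16,I:5/2):25/4,R:25/4)
total length: 173/2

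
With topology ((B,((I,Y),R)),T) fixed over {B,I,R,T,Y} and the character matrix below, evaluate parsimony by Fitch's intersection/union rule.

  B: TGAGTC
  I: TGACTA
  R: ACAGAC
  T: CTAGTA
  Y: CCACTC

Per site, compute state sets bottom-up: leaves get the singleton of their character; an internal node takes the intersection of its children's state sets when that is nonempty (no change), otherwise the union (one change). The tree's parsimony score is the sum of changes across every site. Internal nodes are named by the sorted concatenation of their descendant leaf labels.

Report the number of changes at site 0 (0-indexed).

3

[col 0] IY: children I:{T}, Y:{C} ∪→ {C,T}; cost 1
[col 0] IRY: children IY:{C,T}, R:{A} ∪→ {A,C,T}; cost 1
[col 0] BIRY: children B:{T}, IRY:{A,C,T} ∩→ {T}; cost 0
[col 0] BIRTY: children BIRY:{T}, T:{C} ∪→ {C,T}; cost 1
[col 1] IY: children I:{G}, Y:{C} ∪→ {C,G}; cost 1
[col 1] IRY: children IY:{C,G}, R:{C} ∩→ {C}; cost 0
[col 1] BIRY: children B:{G}, IRY:{C} ∪→ {C,G}; cost 1
[col 1] BIRTY: children BIRY:{C,G}, T:{T} ∪→ {C,G,T}; cost 1
[col 2] IY: children I:{A}, Y:{A} ∩→ {A}; cost 0
[col 2] IRY: children IY:{A}, R:{A} ∩→ {A}; cost 0
[col 2] BIRY: children B:{A}, IRY:{A} ∩→ {A}; cost 0
[col 2] BIRTY: children BIRY:{A}, T:{A} ∩→ {A}; cost 0
[col 3] IY: children I:{C}, Y:{C} ∩→ {C}; cost 0
[col 3] IRY: children IY:{C}, R:{G} ∪→ {C,G}; cost 1
[col 3] BIRY: children B:{G}, IRY:{C,G} ∩→ {G}; cost 0
[col 3] BIRTY: children BIRY:{G}, T:{G} ∩→ {G}; cost 0
[col 4] IY: children I:{T}, Y:{T} ∩→ {T}; cost 0
[col 4] IRY: children IY:{T}, R:{A} ∪→ {A,T}; cost 1
[col 4] BIRY: children B:{T}, IRY:{A,T} ∩→ {T}; cost 0
[col 4] BIRTY: children BIRY:{T}, T:{T} ∩→ {T}; cost 0
[col 5] IY: children I:{A}, Y:{C} ∪→ {A,C}; cost 1
[col 5] IRY: children IY:{A,C}, R:{C} ∩→ {C}; cost 0
[col 5] BIRY: children B:{C}, IRY:{C} ∩→ {C}; cost 0
[col 5] BIRTY: children BIRY:{C}, T:{A} ∪→ {A,C}; cost 1
per-site changes: [3, 3, 0, 1, 1, 2]; total = 10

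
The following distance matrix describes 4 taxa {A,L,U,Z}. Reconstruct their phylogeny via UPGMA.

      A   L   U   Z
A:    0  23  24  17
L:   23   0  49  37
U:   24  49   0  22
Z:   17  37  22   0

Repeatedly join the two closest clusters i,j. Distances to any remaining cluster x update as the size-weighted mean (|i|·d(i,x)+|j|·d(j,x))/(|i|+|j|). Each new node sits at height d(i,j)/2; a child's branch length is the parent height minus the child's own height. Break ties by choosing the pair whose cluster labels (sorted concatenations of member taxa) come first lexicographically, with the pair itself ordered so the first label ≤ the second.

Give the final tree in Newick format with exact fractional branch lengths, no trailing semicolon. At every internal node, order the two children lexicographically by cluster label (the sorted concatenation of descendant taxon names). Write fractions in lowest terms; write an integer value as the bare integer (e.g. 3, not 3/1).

(((A:17/2,Z:17/2):3,U:23/2):20/3,L:109/6)

1. join A+Z (d=17) ⇒ AZ; edges |A|=17/2, |Z|=17/2
  updated: d(AZ,L)=30, d(AZ,U)=23
2. join AZ+U (d=23) ⇒ AUZ; edges |AZ|=3, |U|=23/2
  updated: d(AUZ,L)=109/3
3. join AUZ+L (d=109/3) ⇒ ALUZ; edges |AUZ|=20/3, |L|=109/6
final tree: (((A:17/2,Z:17/2):3,U:23/2):20/3,L:109/6)
total length: 169/3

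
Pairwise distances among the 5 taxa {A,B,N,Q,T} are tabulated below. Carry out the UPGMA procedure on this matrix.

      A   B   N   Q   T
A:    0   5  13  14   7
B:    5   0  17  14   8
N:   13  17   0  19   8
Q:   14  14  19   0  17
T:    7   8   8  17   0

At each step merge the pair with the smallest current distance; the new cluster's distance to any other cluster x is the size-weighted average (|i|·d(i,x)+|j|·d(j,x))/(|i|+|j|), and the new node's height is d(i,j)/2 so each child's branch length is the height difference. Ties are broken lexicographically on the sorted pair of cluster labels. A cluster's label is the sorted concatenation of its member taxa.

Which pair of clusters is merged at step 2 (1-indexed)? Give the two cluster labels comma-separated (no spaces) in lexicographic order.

iteration 1: select A,B (d=5); attach at lengths (5/2, 5/2); label the merged cluster AB
  updated: d(AB,N)=15, d(AB,Q)=14, d(AB,T)=15/2
iteration 2: select AB,T (d=15/2); attach at lengths (5/4, 15/4); label the merged cluster ABT
  updated: d(ABT,N)=38/3, d(ABT,Q)=15
iteration 3: select ABT,N (d=38/3); attach at lengths (31/12, 19/3); label the merged cluster ABNT
  updated: d(ABNT,Q)=16
iteration 4: select ABNT,Q (d=16); attach at lengths (5/3, 8); label the merged cluster ABNQT
final tree: ((((A:5/2,B:5/2):5/4,T:15/4):31/12,N:19/3):5/3,Q:8)
total length: 343/12

AB,T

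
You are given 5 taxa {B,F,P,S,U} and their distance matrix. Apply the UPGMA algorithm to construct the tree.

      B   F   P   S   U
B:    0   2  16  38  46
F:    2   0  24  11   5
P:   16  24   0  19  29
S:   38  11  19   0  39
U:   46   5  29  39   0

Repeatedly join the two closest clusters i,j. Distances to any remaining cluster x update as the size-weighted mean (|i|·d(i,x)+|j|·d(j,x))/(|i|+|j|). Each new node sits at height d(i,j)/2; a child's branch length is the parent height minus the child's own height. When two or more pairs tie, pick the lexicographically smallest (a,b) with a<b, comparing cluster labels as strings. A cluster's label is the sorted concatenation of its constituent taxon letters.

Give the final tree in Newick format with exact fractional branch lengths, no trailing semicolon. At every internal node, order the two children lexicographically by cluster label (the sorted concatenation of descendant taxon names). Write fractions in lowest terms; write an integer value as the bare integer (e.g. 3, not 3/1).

(((B:1,F:1):81/8,(P:19/2,S:19/2):13/8):15/4,U:119/8)

1. join B+F (d=2) ⇒ BF; edges |B|=1, |F|=1
  updated: d(BF,P)=20, d(BF,S)=49/2, d(BF,U)=51/2
2. join P+S (d=19) ⇒ PS; edges |P|=19/2, |S|=19/2
  updated: d(BF,PS)=89/4, d(PS,U)=34
3. join BF+PS (d=89/4) ⇒ BFPS; edges |BF|=81/8, |PS|=13/8
  updated: d(BFPS,U)=119/4
4. join BFPS+U (d=119/4) ⇒ BFPSU; edges |BFPS|=15/4, |U|=119/8
final tree: (((B:1,F:1):81/8,(P:19/2,S:19/2):13/8):15/4,U:119/8)
total length: 411/8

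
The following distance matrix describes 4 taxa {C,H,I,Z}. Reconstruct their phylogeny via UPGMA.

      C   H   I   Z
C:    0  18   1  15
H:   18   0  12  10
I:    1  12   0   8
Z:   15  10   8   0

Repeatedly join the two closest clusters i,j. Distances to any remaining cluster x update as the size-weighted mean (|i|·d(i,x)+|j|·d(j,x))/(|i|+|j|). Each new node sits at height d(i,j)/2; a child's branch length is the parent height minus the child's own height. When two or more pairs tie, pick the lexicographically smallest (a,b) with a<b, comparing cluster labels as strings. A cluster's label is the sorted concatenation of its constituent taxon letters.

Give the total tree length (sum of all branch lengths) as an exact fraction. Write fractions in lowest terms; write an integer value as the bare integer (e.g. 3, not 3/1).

iteration 1: select C,I (d=1); attach at lengths (1/2, 1/2); label the merged cluster CI
  updated: d(CI,H)=15, d(CI,Z)=23/2
iteration 2: select H,Z (d=10); attach at lengths (5, 5); label the merged cluster HZ
  updated: d(CI,HZ)=53/4
iteration 3: select CI,HZ (d=53/4); attach at lengths (49/8, 13/8); label the merged cluster CHIZ
final tree: ((C:1/2,I:1/2):49/8,(H:5,Z:5):13/8)
total length: 75/4

75/4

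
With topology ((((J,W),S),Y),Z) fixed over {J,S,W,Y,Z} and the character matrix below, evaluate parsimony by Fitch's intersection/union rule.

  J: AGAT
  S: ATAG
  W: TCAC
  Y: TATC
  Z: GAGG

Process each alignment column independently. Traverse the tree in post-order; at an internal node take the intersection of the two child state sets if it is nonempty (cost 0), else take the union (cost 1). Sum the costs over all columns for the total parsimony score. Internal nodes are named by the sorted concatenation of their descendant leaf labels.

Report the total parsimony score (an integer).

[col 0] JW: children J:{A}, W:{T} ∪→ {A,T}; cost 1
[col 0] JSW: children JW:{A,T}, S:{A} ∩→ {A}; cost 0
[col 0] JSWY: children JSW:{A}, Y:{T} ∪→ {A,T}; cost 1
[col 0] JSWYZ: children JSWY:{A,T}, Z:{G} ∪→ {A,G,T}; cost 1
[col 1] JW: children J:{G}, W:{C} ∪→ {C,G}; cost 1
[col 1] JSW: children JW:{C,G}, S:{T} ∪→ {C,G,T}; cost 1
[col 1] JSWY: children JSW:{C,G,T}, Y:{A} ∪→ {A,C,G,T}; cost 1
[col 1] JSWYZ: children JSWY:{A,C,G,T}, Z:{A} ∩→ {A}; cost 0
[col 2] JW: children J:{A}, W:{A} ∩→ {A}; cost 0
[col 2] JSW: children JW:{A}, S:{A} ∩→ {A}; cost 0
[col 2] JSWY: children JSW:{A}, Y:{T} ∪→ {A,T}; cost 1
[col 2] JSWYZ: children JSWY:{A,T}, Z:{G} ∪→ {A,G,T}; cost 1
[col 3] JW: children J:{T}, W:{C} ∪→ {C,T}; cost 1
[col 3] JSW: children JW:{C,T}, S:{G} ∪→ {C,G,T}; cost 1
[col 3] JSWY: children JSW:{C,G,T}, Y:{C} ∩→ {C}; cost 0
[col 3] JSWYZ: children JSWY:{C}, Z:{G} ∪→ {C,G}; cost 1
per-site changes: [3, 3, 2, 3]; total = 11

11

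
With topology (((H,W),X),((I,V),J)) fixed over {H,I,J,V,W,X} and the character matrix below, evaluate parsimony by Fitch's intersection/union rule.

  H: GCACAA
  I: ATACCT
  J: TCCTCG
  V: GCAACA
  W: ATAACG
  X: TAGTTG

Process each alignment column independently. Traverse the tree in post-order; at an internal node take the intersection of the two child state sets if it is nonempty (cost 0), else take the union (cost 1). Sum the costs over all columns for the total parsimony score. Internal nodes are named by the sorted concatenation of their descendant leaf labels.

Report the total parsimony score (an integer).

18

HW@0: {G} ∪ {A} = {A,G} (union, +1)
HWX@0: {A,G} ∪ {T} = {A,G,T} (union, +1)
IV@0: {A} ∪ {G} = {A,G} (union, +1)
IJV@0: {A,G} ∪ {T} = {A,G,T} (union, +1)
HIJVWX@0: {A,G,T} ∩ {A,G,T} = {A,G,T} (intersection, +0)
HW@1: {C} ∪ {T} = {C,T} (union, +1)
HWX@1: {C,T} ∪ {A} = {A,C,T} (union, +1)
IV@1: {T} ∪ {C} = {C,T} (union, +1)
IJV@1: {C,T} ∩ {C} = {C} (intersection, +0)
HIJVWX@1: {A,C,T} ∩ {C} = {C} (intersection, +0)
HW@2: {A} ∩ {A} = {A} (intersection, +0)
HWX@2: {A} ∪ {G} = {A,G} (union, +1)
IV@2: {A} ∩ {A} = {A} (intersection, +0)
IJV@2: {A} ∪ {C} = {A,C} (union, +1)
HIJVWX@2: {A,G} ∩ {A,C} = {A} (intersection, +0)
HW@3: {C} ∪ {A} = {A,C} (union, +1)
HWX@3: {A,C} ∪ {T} = {A,C,T} (union, +1)
IV@3: {C} ∪ {A} = {A,C} (union, +1)
IJV@3: {A,C} ∪ {T} = {A,C,T} (union, +1)
HIJVWX@3: {A,C,T} ∩ {A,C,T} = {A,C,T} (intersection, +0)
HW@4: {A} ∪ {C} = {A,C} (union, +1)
HWX@4: {A,C} ∪ {T} = {A,C,T} (union, +1)
IV@4: {C} ∩ {C} = {C} (intersection, +0)
IJV@4: {C} ∩ {C} = {C} (intersection, +0)
HIJVWX@4: {A,C,T} ∩ {C} = {C} (intersection, +0)
HW@5: {A} ∪ {G} = {A,G} (union, +1)
HWX@5: {A,G} ∩ {G} = {G} (intersection, +0)
IV@5: {T} ∪ {A} = {A,T} (union, +1)
IJV@5: {A,T} ∪ {G} = {A,G,T} (union, +1)
HIJVWX@5: {G} ∩ {A,G,T} = {G} (intersection, +0)
per-site changes: [4, 3, 2, 4, 2, 3]; total = 18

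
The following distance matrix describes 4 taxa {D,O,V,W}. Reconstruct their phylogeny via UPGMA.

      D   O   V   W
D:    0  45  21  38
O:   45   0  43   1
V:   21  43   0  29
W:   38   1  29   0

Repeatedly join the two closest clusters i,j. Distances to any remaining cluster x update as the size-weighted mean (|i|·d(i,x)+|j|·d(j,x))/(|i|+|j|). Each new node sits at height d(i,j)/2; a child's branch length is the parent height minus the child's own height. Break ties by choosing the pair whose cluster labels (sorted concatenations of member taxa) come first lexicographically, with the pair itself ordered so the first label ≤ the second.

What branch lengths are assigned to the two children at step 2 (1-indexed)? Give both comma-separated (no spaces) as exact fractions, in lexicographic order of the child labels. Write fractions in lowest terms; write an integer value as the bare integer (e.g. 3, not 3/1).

21/2,21/2

step 1: merge (O,W) at d=1; branch lengths O→1/2, W→1/2; new cluster OW
  updated: d(D,OW)=83/2, d(OW,V)=36
step 2: merge (D,V) at d=21; branch lengths D→21/2, V→21/2; new cluster DV
  updated: d(DV,OW)=155/4
step 3: merge (DV,OW) at d=155/4; branch lengths DV→71/8, OW→151/8; new cluster DOVW
final tree: ((D:21/2,V:21/2):71/8,(O:1/2,W:1/2):151/8)
total length: 199/4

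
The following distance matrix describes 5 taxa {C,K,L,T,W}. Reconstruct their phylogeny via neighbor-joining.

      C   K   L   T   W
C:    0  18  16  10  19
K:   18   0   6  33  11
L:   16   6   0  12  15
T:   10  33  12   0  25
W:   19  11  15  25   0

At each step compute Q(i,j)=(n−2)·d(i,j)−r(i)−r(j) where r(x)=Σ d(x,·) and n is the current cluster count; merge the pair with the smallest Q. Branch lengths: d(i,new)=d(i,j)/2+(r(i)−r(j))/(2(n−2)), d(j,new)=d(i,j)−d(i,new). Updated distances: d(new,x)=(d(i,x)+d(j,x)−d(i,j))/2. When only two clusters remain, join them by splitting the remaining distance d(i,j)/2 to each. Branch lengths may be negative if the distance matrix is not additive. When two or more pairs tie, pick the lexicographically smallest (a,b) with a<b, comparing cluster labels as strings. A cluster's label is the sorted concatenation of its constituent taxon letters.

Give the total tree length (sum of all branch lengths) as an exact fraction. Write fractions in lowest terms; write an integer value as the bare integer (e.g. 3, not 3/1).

277/8

step 1: merge (C,T) at d=10, Q=-113; branch lengths C→13/6, T→47/6; new cluster CT
  updated: d(CT,K)=41/2, d(CT,L)=9, d(CT,W)=17
step 2: merge (CT,L) at d=9, Q=-117/2; branch lengths CT→69/8, L→3/8; new cluster CLT
  updated: d(CLT,K)=35/4, d(CLT,W)=23/2
step 3: merge (CLT,K) at d=35/4, Q=-125/4; branch lengths CLT→37/8, K→33/8; new cluster CKLT
  updated: d(CKLT,W)=55/8
step 4: merge (CKLT,W) at d=55/8; branch lengths CKLT→55/16, W→55/16; new cluster CKLTW
final tree: ((((C:13/6,T:47/6):69/8,L:3/8):37/8,K:33/8):55/16,W:55/16)
total length: 277/8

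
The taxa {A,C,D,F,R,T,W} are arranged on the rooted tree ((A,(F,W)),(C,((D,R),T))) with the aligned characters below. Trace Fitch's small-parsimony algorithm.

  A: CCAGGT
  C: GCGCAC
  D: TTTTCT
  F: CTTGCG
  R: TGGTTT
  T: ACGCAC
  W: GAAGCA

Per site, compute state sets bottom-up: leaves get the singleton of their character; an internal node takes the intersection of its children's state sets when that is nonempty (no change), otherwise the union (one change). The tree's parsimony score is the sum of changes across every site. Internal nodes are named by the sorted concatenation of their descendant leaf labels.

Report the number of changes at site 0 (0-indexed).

site 0, node FW: F={C} ∪ W={G} → {C,G} (+1)
site 0, node AFW: A={C} ∩ FW={C,G} → {C} (+0)
site 0, node DR: D={T} ∩ R={T} → {T} (+0)
site 0, node DRT: DR={T} ∪ T={A} → {A,T} (+1)
site 0, node CDRT: C={G} ∪ DRT={A,T} → {A,G,T} (+1)
site 0, node ACDFRTW: AFW={C} ∪ CDRT={A,G,T} → {A,C,G,T} (+1)
site 1, node FW: F={T} ∪ W={A} → {A,T} (+1)
site 1, node AFW: A={C} ∪ FW={A,T} → {A,C,T} (+1)
site 1, node DR: D={T} ∪ R={G} → {G,T} (+1)
site 1, node DRT: DR={G,T} ∪ T={C} → {C,G,T} (+1)
site 1, node CDRT: C={C} ∩ DRT={C,G,T} → {C} (+0)
site 1, node ACDFRTW: AFW={A,C,T} ∩ CDRT={C} → {C} (+0)
site 2, node FW: F={T} ∪ W={A} → {A,T} (+1)
site 2, node AFW: A={A} ∩ FW={A,T} → {A} (+0)
site 2, node DR: D={T} ∪ R={G} → {G,T} (+1)
site 2, node DRT: DR={G,T} ∩ T={G} → {G} (+0)
site 2, node CDRT: C={G} ∩ DRT={G} → {G} (+0)
site 2, node ACDFRTW: AFW={A} ∪ CDRT={G} → {A,G} (+1)
site 3, node FW: F={G} ∩ W={G} → {G} (+0)
site 3, node AFW: A={G} ∩ FW={G} → {G} (+0)
site 3, node DR: D={T} ∩ R={T} → {T} (+0)
site 3, node DRT: DR={T} ∪ T={C} → {C,T} (+1)
site 3, node CDRT: C={C} ∩ DRT={C,T} → {C} (+0)
site 3, node ACDFRTW: AFW={G} ∪ CDRT={C} → {C,G} (+1)
site 4, node FW: F={C} ∩ W={C} → {C} (+0)
site 4, node AFW: A={G} ∪ FW={C} → {C,G} (+1)
site 4, node DR: D={C} ∪ R={T} → {C,T} (+1)
site 4, node DRT: DR={C,T} ∪ T={A} → {A,C,T} (+1)
site 4, node CDRT: C={A} ∩ DRT={A,C,T} → {A} (+0)
site 4, node ACDFRTW: AFW={C,G} ∪ CDRT={A} → {A,C,G} (+1)
site 5, node FW: F={G} ∪ W={A} → {A,G} (+1)
site 5, node AFW: A={T} ∪ FW={A,G} → {A,G,T} (+1)
site 5, node DR: D={T} ∩ R={T} → {T} (+0)
site 5, node DRT: DR={T} ∪ T={C} → {C,T} (+1)
site 5, node CDRT: C={C} ∩ DRT={C,T} → {C} (+0)
site 5, node ACDFRTW: AFW={A,G,T} ∪ CDRT={C} → {A,C,G,T} (+1)
per-site changes: [4, 4, 3, 2, 4, 4]; total = 21

4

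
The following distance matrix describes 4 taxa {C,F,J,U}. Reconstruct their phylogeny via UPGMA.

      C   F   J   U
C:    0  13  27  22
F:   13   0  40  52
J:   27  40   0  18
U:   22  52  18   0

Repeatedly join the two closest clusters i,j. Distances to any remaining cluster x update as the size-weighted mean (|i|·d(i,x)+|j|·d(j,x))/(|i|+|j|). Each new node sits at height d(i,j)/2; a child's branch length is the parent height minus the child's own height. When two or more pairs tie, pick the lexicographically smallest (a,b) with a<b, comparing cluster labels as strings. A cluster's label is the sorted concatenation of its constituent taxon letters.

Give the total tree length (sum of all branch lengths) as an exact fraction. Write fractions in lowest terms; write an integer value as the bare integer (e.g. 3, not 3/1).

step 1: merge (C,F) at d=13; branch lengths C→13/2, F→13/2; new cluster CF
  updated: d(CF,J)=67/2, d(CF,U)=37
step 2: merge (J,U) at d=18; branch lengths J→9, U→9; new cluster JU
  updated: d(CF,JU)=141/4
step 3: merge (CF,JU) at d=141/4; branch lengths CF→89/8, JU→69/8; new cluster CFJU
final tree: ((C:13/2,F:13/2):89/8,(J:9,U:9):69/8)
total length: 203/4

203/4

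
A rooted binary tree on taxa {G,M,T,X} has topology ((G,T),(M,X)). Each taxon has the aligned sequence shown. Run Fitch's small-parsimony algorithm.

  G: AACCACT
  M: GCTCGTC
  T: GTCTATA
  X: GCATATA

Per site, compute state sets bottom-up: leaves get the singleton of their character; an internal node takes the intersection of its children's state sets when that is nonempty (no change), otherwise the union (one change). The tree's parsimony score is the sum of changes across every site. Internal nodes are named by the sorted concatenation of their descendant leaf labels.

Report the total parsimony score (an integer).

11

[col 0] GT: children G:{A}, T:{G} ∪→ {A,G}; cost 1
[col 0] MX: children M:{G}, X:{G} ∩→ {G}; cost 0
[col 0] GMTX: children GT:{A,G}, MX:{G} ∩→ {G}; cost 0
[col 1] GT: children G:{A}, T:{T} ∪→ {A,T}; cost 1
[col 1] MX: children M:{C}, X:{C} ∩→ {C}; cost 0
[col 1] GMTX: children GT:{A,T}, MX:{C} ∪→ {A,C,T}; cost 1
[col 2] GT: children G:{C}, T:{C} ∩→ {C}; cost 0
[col 2] MX: children M:{T}, X:{A} ∪→ {A,T}; cost 1
[col 2] GMTX: children GT:{C}, MX:{A,T} ∪→ {A,C,T}; cost 1
[col 3] GT: children G:{C}, T:{T} ∪→ {C,T}; cost 1
[col 3] MX: children M:{C}, X:{T} ∪→ {C,T}; cost 1
[col 3] GMTX: children GT:{C,T}, MX:{C,T} ∩→ {C,T}; cost 0
[col 4] GT: children G:{A}, T:{A} ∩→ {A}; cost 0
[col 4] MX: children M:{G}, X:{A} ∪→ {A,G}; cost 1
[col 4] GMTX: children GT:{A}, MX:{A,G} ∩→ {A}; cost 0
[col 5] GT: children G:{C}, T:{T} ∪→ {C,T}; cost 1
[col 5] MX: children M:{T}, X:{T} ∩→ {T}; cost 0
[col 5] GMTX: children GT:{C,T}, MX:{T} ∩→ {T}; cost 0
[col 6] GT: children G:{T}, T:{A} ∪→ {A,T}; cost 1
[col 6] MX: children M:{C}, X:{A} ∪→ {A,C}; cost 1
[col 6] GMTX: children GT:{A,T}, MX:{A,C} ∩→ {A}; cost 0
per-site changes: [1, 2, 2, 2, 1, 1, 2]; total = 11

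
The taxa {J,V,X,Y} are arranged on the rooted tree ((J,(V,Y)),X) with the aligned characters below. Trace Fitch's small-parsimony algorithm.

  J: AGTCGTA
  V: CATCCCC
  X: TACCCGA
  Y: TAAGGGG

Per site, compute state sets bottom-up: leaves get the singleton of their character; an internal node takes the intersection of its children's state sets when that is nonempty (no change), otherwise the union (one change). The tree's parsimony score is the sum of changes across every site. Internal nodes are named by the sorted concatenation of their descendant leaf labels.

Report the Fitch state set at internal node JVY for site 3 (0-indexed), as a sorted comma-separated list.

[col 0] VY: children V:{C}, Y:{T} ∪→ {C,T}; cost 1
[col 0] JVY: children J:{A}, VY:{C,T} ∪→ {A,C,T}; cost 1
[col 0] JVXY: children JVY:{A,C,T}, X:{T} ∩→ {T}; cost 0
[col 1] VY: children V:{A}, Y:{A} ∩→ {A}; cost 0
[col 1] JVY: children J:{G}, VY:{A} ∪→ {A,G}; cost 1
[col 1] JVXY: children JVY:{A,G}, X:{A} ∩→ {A}; cost 0
[col 2] VY: children V:{T}, Y:{A} ∪→ {A,T}; cost 1
[col 2] JVY: children J:{T}, VY:{A,T} ∩→ {T}; cost 0
[col 2] JVXY: children JVY:{T}, X:{C} ∪→ {C,T}; cost 1
[col 3] VY: children V:{C}, Y:{G} ∪→ {C,G}; cost 1
[col 3] JVY: children J:{C}, VY:{C,G} ∩→ {C}; cost 0
[col 3] JVXY: children JVY:{C}, X:{C} ∩→ {C}; cost 0
[col 4] VY: children V:{C}, Y:{G} ∪→ {C,G}; cost 1
[col 4] JVY: children J:{G}, VY:{C,G} ∩→ {G}; cost 0
[col 4] JVXY: children JVY:{G}, X:{C} ∪→ {C,G}; cost 1
[col 5] VY: children V:{C}, Y:{G} ∪→ {C,G}; cost 1
[col 5] JVY: children J:{T}, VY:{C,G} ∪→ {C,G,T}; cost 1
[col 5] JVXY: children JVY:{C,G,T}, X:{G} ∩→ {G}; cost 0
[col 6] VY: children V:{C}, Y:{G} ∪→ {C,G}; cost 1
[col 6] JVY: children J:{A}, VY:{C,G} ∪→ {A,C,G}; cost 1
[col 6] JVXY: children JVY:{A,C,G}, X:{A} ∩→ {A}; cost 0
per-site changes: [2, 1, 2, 1, 2, 2, 2]; total = 12

C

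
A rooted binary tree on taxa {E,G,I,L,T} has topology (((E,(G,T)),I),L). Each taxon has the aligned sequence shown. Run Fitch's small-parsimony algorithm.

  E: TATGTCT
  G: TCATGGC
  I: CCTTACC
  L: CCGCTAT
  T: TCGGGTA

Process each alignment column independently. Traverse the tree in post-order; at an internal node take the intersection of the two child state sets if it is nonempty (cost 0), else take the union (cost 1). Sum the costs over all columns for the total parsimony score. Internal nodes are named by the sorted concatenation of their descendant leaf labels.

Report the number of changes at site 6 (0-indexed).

3

[col 0] GT: children G:{T}, T:{T} ∩→ {T}; cost 0
[col 0] EGT: children E:{T}, GT:{T} ∩→ {T}; cost 0
[col 0] EGIT: children EGT:{T}, I:{C} ∪→ {C,T}; cost 1
[col 0] EGILT: children EGIT:{C,T}, L:{C} ∩→ {C}; cost 0
[col 1] GT: children G:{C}, T:{C} ∩→ {C}; cost 0
[col 1] EGT: children E:{A}, GT:{C} ∪→ {A,C}; cost 1
[col 1] EGIT: children EGT:{A,C}, I:{C} ∩→ {C}; cost 0
[col 1] EGILT: children EGIT:{C}, L:{C} ∩→ {C}; cost 0
[col 2] GT: children G:{A}, T:{G} ∪→ {A,G}; cost 1
[col 2] EGT: children E:{T}, GT:{A,G} ∪→ {A,G,T}; cost 1
[col 2] EGIT: children EGT:{A,G,T}, I:{T} ∩→ {T}; cost 0
[col 2] EGILT: children EGIT:{T}, L:{G} ∪→ {G,T}; cost 1
[col 3] GT: children G:{T}, T:{G} ∪→ {G,T}; cost 1
[col 3] EGT: children E:{G}, GT:{G,T} ∩→ {G}; cost 0
[col 3] EGIT: children EGT:{G}, I:{T} ∪→ {G,T}; cost 1
[col 3] EGILT: children EGIT:{G,T}, L:{C} ∪→ {C,G,T}; cost 1
[col 4] GT: children G:{G}, T:{G} ∩→ {G}; cost 0
[col 4] EGT: children E:{T}, GT:{G} ∪→ {G,T}; cost 1
[col 4] EGIT: children EGT:{G,T}, I:{A} ∪→ {A,G,T}; cost 1
[col 4] EGILT: children EGIT:{A,G,T}, L:{T} ∩→ {T}; cost 0
[col 5] GT: children G:{G}, T:{T} ∪→ {G,T}; cost 1
[col 5] EGT: children E:{C}, GT:{G,T} ∪→ {C,G,T}; cost 1
[col 5] EGIT: children EGT:{C,G,T}, I:{C} ∩→ {C}; cost 0
[col 5] EGILT: children EGIT:{C}, L:{A} ∪→ {A,C}; cost 1
[col 6] GT: children G:{C}, T:{A} ∪→ {A,C}; cost 1
[col 6] EGT: children E:{T}, GT:{A,C} ∪→ {A,C,T}; cost 1
[col 6] EGIT: children EGT:{A,C,T}, I:{C} ∩→ {C}; cost 0
[col 6] EGILT: children EGIT:{C}, L:{T} ∪→ {C,T}; cost 1
per-site changes: [1, 1, 3, 3, 2, 3, 3]; total = 16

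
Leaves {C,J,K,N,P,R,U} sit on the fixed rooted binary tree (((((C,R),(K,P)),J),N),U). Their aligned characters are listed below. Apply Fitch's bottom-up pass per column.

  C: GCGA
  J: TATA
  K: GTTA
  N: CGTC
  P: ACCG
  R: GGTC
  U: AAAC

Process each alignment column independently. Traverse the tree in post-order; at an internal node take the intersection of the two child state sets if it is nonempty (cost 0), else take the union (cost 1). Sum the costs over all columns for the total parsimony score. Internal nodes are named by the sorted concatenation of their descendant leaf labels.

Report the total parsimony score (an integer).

14

[col 0] CR: children C:{G}, R:{G} ∩→ {G}; cost 0
[col 0] KP: children K:{G}, P:{A} ∪→ {A,G}; cost 1
[col 0] CKPR: children CR:{G}, KP:{A,G} ∩→ {G}; cost 0
[col 0] CJKPR: children CKPR:{G}, J:{T} ∪→ {G,T}; cost 1
[col 0] CJKNPR: children CJKPR:{G,T}, N:{C} ∪→ {C,G,T}; cost 1
[col 0] CJKNPRU: children CJKNPR:{C,G,T}, U:{A} ∪→ {A,C,G,T}; cost 1
[col 1] CR: children C:{C}, R:{G} ∪→ {C,G}; cost 1
[col 1] KP: children K:{T}, P:{C} ∪→ {C,T}; cost 1
[col 1] CKPR: children CR:{C,G}, KP:{C,T} ∩→ {C}; cost 0
[col 1] CJKPR: children CKPR:{C}, J:{A} ∪→ {A,C}; cost 1
[col 1] CJKNPR: children CJKPR:{A,C}, N:{G} ∪→ {A,C,G}; cost 1
[col 1] CJKNPRU: children CJKNPR:{A,C,G}, U:{A} ∩→ {A}; cost 0
[col 2] CR: children C:{G}, R:{T} ∪→ {G,T}; cost 1
[col 2] KP: children K:{T}, P:{C} ∪→ {C,T}; cost 1
[col 2] CKPR: children CR:{G,T}, KP:{C,T} ∩→ {T}; cost 0
[col 2] CJKPR: children CKPR:{T}, J:{T} ∩→ {T}; cost 0
[col 2] CJKNPR: children CJKPR:{T}, N:{T} ∩→ {T}; cost 0
[col 2] CJKNPRU: children CJKNPR:{T}, U:{A} ∪→ {A,T}; cost 1
[col 3] CR: children C:{A}, R:{C} ∪→ {A,C}; cost 1
[col 3] KP: children K:{A}, P:{G} ∪→ {A,G}; cost 1
[col 3] CKPR: children CR:{A,C}, KP:{A,G} ∩→ {A}; cost 0
[col 3] CJKPR: children CKPR:{A}, J:{A} ∩→ {A}; cost 0
[col 3] CJKNPR: children CJKPR:{A}, N:{C} ∪→ {A,C}; cost 1
[col 3] CJKNPRU: children CJKNPR:{A,C}, U:{C} ∩→ {C}; cost 0
per-site changes: [4, 4, 3, 3]; total = 14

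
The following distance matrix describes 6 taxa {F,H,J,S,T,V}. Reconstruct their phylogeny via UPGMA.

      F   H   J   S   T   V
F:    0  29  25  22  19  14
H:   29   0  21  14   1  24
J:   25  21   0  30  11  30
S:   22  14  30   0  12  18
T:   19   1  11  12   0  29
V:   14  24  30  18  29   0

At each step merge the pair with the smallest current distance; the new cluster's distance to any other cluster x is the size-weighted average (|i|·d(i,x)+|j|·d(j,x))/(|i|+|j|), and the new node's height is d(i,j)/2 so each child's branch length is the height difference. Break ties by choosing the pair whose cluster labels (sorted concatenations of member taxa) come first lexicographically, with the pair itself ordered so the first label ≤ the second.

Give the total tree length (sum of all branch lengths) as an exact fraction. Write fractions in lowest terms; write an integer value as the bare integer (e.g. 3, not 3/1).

293/6

1. join H+T (d=1) ⇒ HT; edges |H|=1/2, |T|=1/2
  updated: d(F,HT)=24, d(HT,J)=16, d(HT,S)=13, d(HT,V)=53/2
2. join HT+S (d=13) ⇒ HST; edges |HT|=6, |S|=13/2
  updated: d(F,HST)=70/3, d(HST,J)=62/3, d(HST,V)=71/3
3. join F+V (d=14) ⇒ FV; edges |F|=7, |V|=7
  updated: d(FV,HST)=47/2, d(FV,J)=55/2
4. join HST+J (d=62/3) ⇒ HJST; edges |HST|=23/6, |J|=31/3
  updated: d(FV,HJST)=49/2
5. join FV+HJST (d=49/2) ⇒ FHJSTV; edges |FV|=21/4, |HJST|=23/12
final tree: ((F:7,V:7):21/4,(((H:1/2,T:1/2):6,S:13/2):23/6,J:31/3):23/12)
total length: 293/6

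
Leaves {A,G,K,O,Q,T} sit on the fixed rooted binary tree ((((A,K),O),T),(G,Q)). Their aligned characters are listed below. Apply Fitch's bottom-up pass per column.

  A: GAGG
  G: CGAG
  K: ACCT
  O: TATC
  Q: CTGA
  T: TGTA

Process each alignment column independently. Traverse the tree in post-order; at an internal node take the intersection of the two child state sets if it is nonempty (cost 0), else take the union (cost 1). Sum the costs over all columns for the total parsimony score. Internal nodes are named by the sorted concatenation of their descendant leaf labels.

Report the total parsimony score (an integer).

14

[col 0] AK: children A:{G}, K:{A} ∪→ {A,G}; cost 1
[col 0] AKO: children AK:{A,G}, O:{T} ∪→ {A,G,T}; cost 1
[col 0] AKOT: children AKO:{A,G,T}, T:{T} ∩→ {T}; cost 0
[col 0] GQ: children G:{C}, Q:{C} ∩→ {C}; cost 0
[col 0] AGKOQT: children AKOT:{T}, GQ:{C} ∪→ {C,T}; cost 1
[col 1] AK: children A:{A}, K:{C} ∪→ {A,C}; cost 1
[col 1] AKO: children AK:{A,C}, O:{A} ∩→ {A}; cost 0
[col 1] AKOT: children AKO:{A}, T:{G} ∪→ {A,G}; cost 1
[col 1] GQ: children G:{G}, Q:{T} ∪→ {G,T}; cost 1
[col 1] AGKOQT: children AKOT:{A,G}, GQ:{G,T} ∩→ {G}; cost 0
[col 2] AK: children A:{G}, K:{C} ∪→ {C,G}; cost 1
[col 2] AKO: children AK:{C,G}, O:{T} ∪→ {C,G,T}; cost 1
[col 2] AKOT: children AKO:{C,G,T}, T:{T} ∩→ {T}; cost 0
[col 2] GQ: children G:{A}, Q:{G} ∪→ {A,G}; cost 1
[col 2] AGKOQT: children AKOT:{T}, GQ:{A,G} ∪→ {A,G,T}; cost 1
[col 3] AK: children A:{G}, K:{T} ∪→ {G,T}; cost 1
[col 3] AKO: children AK:{G,T}, O:{C} ∪→ {C,G,T}; cost 1
[col 3] AKOT: children AKO:{C,G,T}, T:{A} ∪→ {A,C,G,T}; cost 1
[col 3] GQ: children G:{G}, Q:{A} ∪→ {A,G}; cost 1
[col 3] AGKOQT: children AKOT:{A,C,G,T}, GQ:{A,G} ∩→ {A,G}; cost 0
per-site changes: [3, 3, 4, 4]; total = 14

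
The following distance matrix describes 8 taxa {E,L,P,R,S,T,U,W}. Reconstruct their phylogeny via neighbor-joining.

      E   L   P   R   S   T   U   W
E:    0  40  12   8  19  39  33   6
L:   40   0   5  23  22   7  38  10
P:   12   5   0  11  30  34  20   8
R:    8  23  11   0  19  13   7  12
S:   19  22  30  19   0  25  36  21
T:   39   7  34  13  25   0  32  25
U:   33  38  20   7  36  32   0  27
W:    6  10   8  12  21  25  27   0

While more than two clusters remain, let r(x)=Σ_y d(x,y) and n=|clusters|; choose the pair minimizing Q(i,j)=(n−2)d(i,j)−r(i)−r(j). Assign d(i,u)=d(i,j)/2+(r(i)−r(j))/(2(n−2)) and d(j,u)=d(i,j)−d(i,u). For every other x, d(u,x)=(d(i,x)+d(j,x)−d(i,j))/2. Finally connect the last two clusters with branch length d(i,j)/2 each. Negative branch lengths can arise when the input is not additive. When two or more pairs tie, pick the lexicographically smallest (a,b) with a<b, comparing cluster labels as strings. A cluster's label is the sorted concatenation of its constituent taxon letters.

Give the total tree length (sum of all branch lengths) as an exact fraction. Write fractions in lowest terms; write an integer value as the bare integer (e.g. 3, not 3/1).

491/8

iteration 1: select L,T (d=7, Q=-278); attach at lengths (1, 6); label the merged cluster LT
  updated: d(E,LT)=36, d(LT,P)=16, d(LT,R)=29/2, d(LT,S)=20, d(LT,U)=63/2, d(LT,W)=14
iteration 2: select R,U (d=7, Q=-191); attach at lengths (-24/5, 59/5); label the merged cluster RU
  updated: d(E,RU)=17, d(LT,RU)=39/2, d(P,RU)=12, d(RU,S)=24, d(RU,W)=16
iteration 3: select LT,S (d=20, Q=-279/2); attach at lengths (143/16, 177/16); label the merged cluster LST
  updated: d(E,LST)=35/2, d(LST,P)=13, d(LST,RU)=47/4, d(LST,W)=15/2
iteration 4: select E,W (d=6, Q=-72); attach at lengths (11/2, 1/2); label the merged cluster EW
  updated: d(EW,LST)=19/2, d(EW,P)=7, d(EW,RU)=27/2
iteration 5: select EW,P (d=7, Q=-48); attach at lengths (3, 4); label the merged cluster EPW
  updated: d(EPW,LST)=31/4, d(EPW,RU)=37/4
iteration 6: select EPW,LST (d=31/4, Q=-115/4); attach at lengths (21/8, 41/8); label the merged cluster ELPSTW
  updated: d(ELPSTW,RU)=53/8
iteration 7: select ELPSTW,RU (d=53/8); attach at lengths (53/16, 53/16); label the merged cluster ELPRSTUW
final tree: ((((E:11/2,W:1/2):3,P:4):21/8,((L:1,T:6):143/16,S:177/16):41/8):53/16,(R:-24/5,U:59/5):53/16)
total length: 491/8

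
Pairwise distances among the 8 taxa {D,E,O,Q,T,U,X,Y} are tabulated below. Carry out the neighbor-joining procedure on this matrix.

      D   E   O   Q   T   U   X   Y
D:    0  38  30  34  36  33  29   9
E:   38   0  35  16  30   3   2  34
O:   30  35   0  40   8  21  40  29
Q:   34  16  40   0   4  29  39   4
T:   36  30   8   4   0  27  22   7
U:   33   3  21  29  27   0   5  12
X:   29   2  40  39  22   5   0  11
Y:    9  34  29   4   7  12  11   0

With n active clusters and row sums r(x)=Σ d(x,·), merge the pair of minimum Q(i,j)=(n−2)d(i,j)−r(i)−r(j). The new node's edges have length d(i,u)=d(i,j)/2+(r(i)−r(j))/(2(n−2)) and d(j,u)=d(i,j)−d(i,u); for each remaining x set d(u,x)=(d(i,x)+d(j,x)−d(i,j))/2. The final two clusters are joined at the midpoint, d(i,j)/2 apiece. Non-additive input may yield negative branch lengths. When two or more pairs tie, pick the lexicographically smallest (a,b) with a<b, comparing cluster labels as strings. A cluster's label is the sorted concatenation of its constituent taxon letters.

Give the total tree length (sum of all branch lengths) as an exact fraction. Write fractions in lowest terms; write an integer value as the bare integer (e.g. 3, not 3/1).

963/16

step 1: merge (E,X) at d=2, Q=-294; branch lengths E→11/6, X→1/6; new cluster EX
  updated: d(D,EX)=65/2, d(EX,O)=73/2, d(EX,Q)=53/2, d(EX,T)=25, d(EX,U)=3, d(EX,Y)=43/2
step 2: merge (EX,U) at d=3, Q=-255; branch lengths EX→7/2, U→-1/2; new cluster EUX
  updated: d(D,EUX)=125/4, d(EUX,O)=109/4, d(EUX,Q)=105/4, d(EUX,T)=49/2, d(EUX,Y)=61/4
step 3: merge (O,T) at d=8, Q=-727/4; branch lengths O→347/32, T→-91/32; new cluster OT
  updated: d(D,OT)=29, d(EUX,OT)=175/8, d(OT,Q)=18, d(OT,Y)=14
step 4: merge (D,Y) at d=9, Q=-237/2; branch lengths D→44/3, Y→-17/3; new cluster DY
  updated: d(DY,EUX)=75/4, d(DY,OT)=17, d(DY,Q)=29/2
step 5: merge (DY,Q) at d=29/2, Q=-80; branch lengths DY→41/8, Q→75/8; new cluster DQY
  updated: d(DQY,EUX)=61/4, d(DQY,OT)=41/4
step 6: merge (DQY,EUX) at d=61/4, Q=-379/8; branch lengths DQY→29/16, EUX→215/16; new cluster DEQUXY
  updated: d(DEQUXY,OT)=135/16
step 7: merge (DEQUXY,OT) at d=135/16; branch lengths DEQUXY→135/32, OT→135/32; new cluster DEOQTUXY
final tree: ((((D:44/3,Y:-17/3):41/8,Q:75/8):29/16,((E:11/6,X:1/6):7/2,U:-1/2):215/16):135/32,(O:347/32,T:-91/32):135/32)
total length: 963/16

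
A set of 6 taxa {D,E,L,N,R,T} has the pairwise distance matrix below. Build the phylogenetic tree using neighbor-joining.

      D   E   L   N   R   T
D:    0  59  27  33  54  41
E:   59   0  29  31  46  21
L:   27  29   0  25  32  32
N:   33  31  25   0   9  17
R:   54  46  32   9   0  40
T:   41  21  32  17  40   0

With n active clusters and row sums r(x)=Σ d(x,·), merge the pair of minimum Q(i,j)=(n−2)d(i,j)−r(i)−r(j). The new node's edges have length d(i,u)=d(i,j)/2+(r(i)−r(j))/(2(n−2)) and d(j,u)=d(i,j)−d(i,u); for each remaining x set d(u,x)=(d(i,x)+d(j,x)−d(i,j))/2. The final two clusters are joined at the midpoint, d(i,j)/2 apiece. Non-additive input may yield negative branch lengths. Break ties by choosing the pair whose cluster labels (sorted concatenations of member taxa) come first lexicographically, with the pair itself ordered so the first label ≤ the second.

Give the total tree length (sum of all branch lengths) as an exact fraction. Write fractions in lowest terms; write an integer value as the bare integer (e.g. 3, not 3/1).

667/8

iteration 1: select N,R (d=9, Q=-260); attach at lengths (-15/4, 51/4); label the merged cluster NR
  updated: d(D,NR)=39, d(E,NR)=34, d(L,NR)=24, d(NR,T)=24
iteration 2: select E,T (d=21, Q=-198); attach at lengths (44/3, 19/3); label the merged cluster ET
  updated: d(D,ET)=79/2, d(ET,L)=20, d(ET,NR)=37/2
iteration 3: select D,L (d=27, Q=-245/2); attach at lengths (177/8, 39/8); label the merged cluster DL
  updated: d(DL,ET)=65/4, d(DL,NR)=18
iteration 4: select DL,ET (d=65/4, Q=-211/4); attach at lengths (63/8, 67/8); label the merged cluster DELT
  updated: d(DELT,NR)=81/8
iteration 5: select DELT,NR (d=81/8); attach at lengths (81/16, 81/16); label the merged cluster DELNRT
final tree: (((D:177/8,L:39/8):63/8,(E:44/3,T:19/3):67/8):81/16,(N:-15/4,R:51/4):81/16)
total length: 667/8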